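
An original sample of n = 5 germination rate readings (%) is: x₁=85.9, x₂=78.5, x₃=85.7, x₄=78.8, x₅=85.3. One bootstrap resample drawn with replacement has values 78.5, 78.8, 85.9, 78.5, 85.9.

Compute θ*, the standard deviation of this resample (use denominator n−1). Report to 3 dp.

Mean = 81.5200; sum of squared deviations = 64.0080
s² = 64.0080 / 4 = 16.0020
s = √16.0020 = 4.000

θ* = 4.000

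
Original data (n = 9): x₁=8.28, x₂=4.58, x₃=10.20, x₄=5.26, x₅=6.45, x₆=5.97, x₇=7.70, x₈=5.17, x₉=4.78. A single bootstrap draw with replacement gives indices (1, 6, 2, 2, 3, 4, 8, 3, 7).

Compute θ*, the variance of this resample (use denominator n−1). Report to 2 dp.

Resample values: 8.28, 5.97, 4.58, 4.58, 10.20, 5.26, 5.17, 10.20, 7.70.
Mean = 6.8822; sum of squared deviations = 41.6338
s² = 41.6338 / 8 = 5.2042

θ* = 5.20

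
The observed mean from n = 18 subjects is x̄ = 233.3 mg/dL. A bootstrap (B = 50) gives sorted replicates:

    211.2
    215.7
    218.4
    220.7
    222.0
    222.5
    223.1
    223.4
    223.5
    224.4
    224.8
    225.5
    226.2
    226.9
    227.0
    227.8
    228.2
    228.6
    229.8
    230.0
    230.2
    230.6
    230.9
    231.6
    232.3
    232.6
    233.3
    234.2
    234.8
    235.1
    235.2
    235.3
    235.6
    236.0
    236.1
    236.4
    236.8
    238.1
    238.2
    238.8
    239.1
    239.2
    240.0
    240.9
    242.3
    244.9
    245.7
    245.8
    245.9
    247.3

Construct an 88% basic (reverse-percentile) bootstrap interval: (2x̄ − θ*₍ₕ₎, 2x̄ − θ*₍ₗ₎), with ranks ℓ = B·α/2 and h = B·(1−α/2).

(220.9, 248.2)

Percentile endpoints at ranks 3 and 47: θ*₍3₎ = 218.4, θ*₍47₎ = 245.7.
Basic interval reflects these around x̄:
  lower = 2 × 233.3 − 245.7 = 220.9
  upper = 2 × 233.3 − 218.4 = 248.2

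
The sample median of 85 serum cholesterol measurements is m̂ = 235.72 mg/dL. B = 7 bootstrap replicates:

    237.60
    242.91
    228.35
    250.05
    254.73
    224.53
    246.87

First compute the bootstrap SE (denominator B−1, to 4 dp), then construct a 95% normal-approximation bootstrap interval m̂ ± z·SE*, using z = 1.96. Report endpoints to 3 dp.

Mean of replicates = 240.7200; sum of squared deviations = 750.8150; SE* = √(750.8150/6) = 11.1864
Margin = 1.96 × 11.1864 = 21.9253
Interval: 235.72 ± 21.9253

(213.795, 257.645)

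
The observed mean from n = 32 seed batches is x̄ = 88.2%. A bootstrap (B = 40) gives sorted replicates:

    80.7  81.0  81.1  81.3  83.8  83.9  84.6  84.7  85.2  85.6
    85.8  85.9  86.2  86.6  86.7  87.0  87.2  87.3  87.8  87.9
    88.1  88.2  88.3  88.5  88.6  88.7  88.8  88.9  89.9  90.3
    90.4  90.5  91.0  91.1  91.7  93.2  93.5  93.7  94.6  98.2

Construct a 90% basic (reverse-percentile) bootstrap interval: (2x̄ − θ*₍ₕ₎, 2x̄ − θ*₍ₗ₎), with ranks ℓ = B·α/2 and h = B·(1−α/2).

Percentile endpoints at ranks 2 and 38: θ*₍2₎ = 81.0, θ*₍38₎ = 93.7.
Basic interval reflects these around x̄:
  lower = 2 × 88.2 − 93.7 = 82.7
  upper = 2 × 88.2 − 81.0 = 95.4

(82.7, 95.4)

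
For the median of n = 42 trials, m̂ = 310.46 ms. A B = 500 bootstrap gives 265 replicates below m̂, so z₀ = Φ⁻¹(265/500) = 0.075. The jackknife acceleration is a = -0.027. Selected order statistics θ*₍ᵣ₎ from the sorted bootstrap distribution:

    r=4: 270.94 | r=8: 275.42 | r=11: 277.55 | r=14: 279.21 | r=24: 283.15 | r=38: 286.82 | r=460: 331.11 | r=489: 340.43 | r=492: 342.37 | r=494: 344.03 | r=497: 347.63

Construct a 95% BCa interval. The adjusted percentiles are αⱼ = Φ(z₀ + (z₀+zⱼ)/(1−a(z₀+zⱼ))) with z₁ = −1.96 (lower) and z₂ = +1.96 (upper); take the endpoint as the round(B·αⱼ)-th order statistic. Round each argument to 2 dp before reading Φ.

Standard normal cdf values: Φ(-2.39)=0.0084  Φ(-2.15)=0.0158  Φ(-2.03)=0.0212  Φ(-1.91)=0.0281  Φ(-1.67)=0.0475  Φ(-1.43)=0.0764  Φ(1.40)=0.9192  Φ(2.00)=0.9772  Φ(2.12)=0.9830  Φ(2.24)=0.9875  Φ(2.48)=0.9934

Lower: z₀ + z₁ = 0.075 + (-1.960) = -1.885; 1 − a(z₀+z₁) = 1 − (-0.027)(-1.885) = 0.9491; argument = 0.075 + (-1.885)/0.9491 = -1.9111 → -1.91.
α₁ = Φ(-1.91) = 0.0281; rank = round(500 × 0.0281) = 14; θ*₍14₎ = 279.21.
Upper: z₀ + z₂ = 2.035; 1 − a(z₀+z₂) = 1.0549; argument = 2.0040 → 2.00; α₂ = 0.9772; rank = 489; θ*₍489₎ = 340.43.

(279.21, 340.43)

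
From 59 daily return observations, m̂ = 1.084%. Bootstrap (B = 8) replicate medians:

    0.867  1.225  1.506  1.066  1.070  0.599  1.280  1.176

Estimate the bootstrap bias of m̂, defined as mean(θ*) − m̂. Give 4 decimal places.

mean(θ*) = (0.867 + 1.225 + 1.506 + 1.066 + 1.070 + 0.599 + 1.280 + 1.176) / 8 = 1.09862
bias = 1.09862 − 1.084

bias = +0.0146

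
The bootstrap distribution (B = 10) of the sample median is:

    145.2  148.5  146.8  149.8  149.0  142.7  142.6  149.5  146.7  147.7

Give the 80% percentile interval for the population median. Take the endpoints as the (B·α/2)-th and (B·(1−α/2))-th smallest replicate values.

(142.6, 149.5)

Sorted replicates: 142.6, 142.7, 145.2, 146.7, 146.8, 147.7, 148.5, 149.0, 149.5, 149.8
α = 0.20; lower rank = 10 × 0.100 = 1; upper rank = 10 × 0.900 = 9.
The 1st smallest replicate is 142.6; the 9th is 149.5.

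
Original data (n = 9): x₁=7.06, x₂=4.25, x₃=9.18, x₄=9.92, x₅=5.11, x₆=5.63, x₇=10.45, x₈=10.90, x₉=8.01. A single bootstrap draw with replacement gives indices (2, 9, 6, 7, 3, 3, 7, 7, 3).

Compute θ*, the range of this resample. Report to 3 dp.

Resample values: 4.25, 8.01, 5.63, 10.45, 9.18, 9.18, 10.45, 10.45, 9.18.
Range = 10.45 − 4.25 = 6.200

θ* = 6.200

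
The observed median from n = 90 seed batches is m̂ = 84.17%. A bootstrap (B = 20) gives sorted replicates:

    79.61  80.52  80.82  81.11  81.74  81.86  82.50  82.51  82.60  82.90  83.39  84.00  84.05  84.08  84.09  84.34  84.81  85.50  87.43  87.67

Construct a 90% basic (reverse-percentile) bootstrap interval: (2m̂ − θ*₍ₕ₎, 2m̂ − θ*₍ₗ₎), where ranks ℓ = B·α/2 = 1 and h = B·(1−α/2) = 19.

Percentile endpoints at ranks 1 and 19: θ*₍1₎ = 79.61, θ*₍19₎ = 87.43.
Basic interval reflects these around m̂:
  lower = 2 × 84.17 − 87.43 = 80.91
  upper = 2 × 84.17 − 79.61 = 88.73

(80.91, 88.73)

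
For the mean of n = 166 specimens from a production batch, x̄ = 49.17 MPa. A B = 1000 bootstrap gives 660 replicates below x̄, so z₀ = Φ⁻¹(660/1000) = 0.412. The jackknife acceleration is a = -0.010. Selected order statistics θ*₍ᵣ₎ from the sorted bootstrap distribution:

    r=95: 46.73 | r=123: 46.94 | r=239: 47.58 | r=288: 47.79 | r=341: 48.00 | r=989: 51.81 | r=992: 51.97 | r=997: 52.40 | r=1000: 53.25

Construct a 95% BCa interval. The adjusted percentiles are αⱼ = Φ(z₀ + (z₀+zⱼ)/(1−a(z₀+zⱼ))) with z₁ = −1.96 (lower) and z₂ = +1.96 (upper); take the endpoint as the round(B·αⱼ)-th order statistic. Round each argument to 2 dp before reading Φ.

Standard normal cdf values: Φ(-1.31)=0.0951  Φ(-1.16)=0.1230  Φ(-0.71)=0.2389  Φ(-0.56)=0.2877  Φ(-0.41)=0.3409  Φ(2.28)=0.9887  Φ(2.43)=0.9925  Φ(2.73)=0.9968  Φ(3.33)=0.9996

Lower: z₀ + z₁ = 0.412 + (-1.960) = -1.548; 1 − a(z₀+z₁) = 1 − (-0.010)(-1.548) = 0.9845; argument = 0.412 + (-1.548)/0.9845 = -1.1603 → -1.16.
α₁ = Φ(-1.16) = 0.1230; rank = round(1000 × 0.1230) = 123; θ*₍123₎ = 46.94.
Upper: z₀ + z₂ = 2.372; 1 − a(z₀+z₂) = 1.0237; argument = 2.7290 → 2.73; α₂ = 0.9968; rank = 997; θ*₍997₎ = 52.40.

(46.94, 52.40)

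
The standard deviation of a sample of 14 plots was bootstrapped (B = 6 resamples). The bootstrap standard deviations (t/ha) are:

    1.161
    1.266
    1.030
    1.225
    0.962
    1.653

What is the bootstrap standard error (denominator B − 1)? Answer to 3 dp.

SE* = 0.243

Bootstrap SE is the standard deviation of the 6 replicate standard deviations.
Mean of replicates: (1.161 + 1.266 + 1.030 + 1.225 + 0.962 + 1.653) / 6 = 7.2970 / 6 = 1.2162
Sum of squared deviations: (−0.0552)² + (+0.0498)² + (−0.1862)² + (+0.0088)² + (−0.2542)² + (+0.4368)² = 0.2957
Variance = 0.2957 / 5 = 0.0591
SE* = √0.0591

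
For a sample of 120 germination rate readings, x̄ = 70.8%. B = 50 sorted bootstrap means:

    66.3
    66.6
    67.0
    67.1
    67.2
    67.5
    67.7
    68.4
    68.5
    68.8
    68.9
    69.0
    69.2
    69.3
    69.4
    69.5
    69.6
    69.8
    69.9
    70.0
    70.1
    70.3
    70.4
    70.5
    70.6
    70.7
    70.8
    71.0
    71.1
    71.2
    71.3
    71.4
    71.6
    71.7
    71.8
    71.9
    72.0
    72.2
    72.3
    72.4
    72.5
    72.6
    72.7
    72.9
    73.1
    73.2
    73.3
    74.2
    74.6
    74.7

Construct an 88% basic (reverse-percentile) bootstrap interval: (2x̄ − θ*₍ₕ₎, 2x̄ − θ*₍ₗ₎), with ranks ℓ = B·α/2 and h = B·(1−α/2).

(68.3, 74.6)

Percentile endpoints at ranks 3 and 47: θ*₍3₎ = 67.0, θ*₍47₎ = 73.3.
Basic interval reflects these around x̄:
  lower = 2 × 70.8 − 73.3 = 68.3
  upper = 2 × 70.8 − 67.0 = 74.6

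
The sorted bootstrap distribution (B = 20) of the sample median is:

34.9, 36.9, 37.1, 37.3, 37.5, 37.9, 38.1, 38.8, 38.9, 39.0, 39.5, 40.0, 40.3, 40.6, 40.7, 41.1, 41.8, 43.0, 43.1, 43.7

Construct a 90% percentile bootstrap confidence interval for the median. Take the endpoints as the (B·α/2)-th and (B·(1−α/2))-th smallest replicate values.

α = 0.10; lower rank = 20 × 0.050 = 1; upper rank = 20 × 0.950 = 19.
The 1st smallest replicate is 34.9; the 19th is 43.1.

(34.9, 43.1)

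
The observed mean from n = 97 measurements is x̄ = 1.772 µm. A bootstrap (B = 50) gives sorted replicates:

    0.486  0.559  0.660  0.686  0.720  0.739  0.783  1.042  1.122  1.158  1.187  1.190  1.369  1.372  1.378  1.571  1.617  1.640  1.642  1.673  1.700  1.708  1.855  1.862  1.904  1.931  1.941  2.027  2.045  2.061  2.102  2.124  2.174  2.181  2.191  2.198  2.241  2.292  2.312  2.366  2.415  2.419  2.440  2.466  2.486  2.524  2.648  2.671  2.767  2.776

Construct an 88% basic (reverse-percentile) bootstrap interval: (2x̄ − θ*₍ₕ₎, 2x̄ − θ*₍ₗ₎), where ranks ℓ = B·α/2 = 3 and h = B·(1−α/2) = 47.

Percentile endpoints at ranks 3 and 47: θ*₍3₎ = 0.660, θ*₍47₎ = 2.648.
Basic interval reflects these around x̄:
  lower = 2 × 1.772 − 2.648 = 0.896
  upper = 2 × 1.772 − 0.660 = 2.884

(0.896, 2.884)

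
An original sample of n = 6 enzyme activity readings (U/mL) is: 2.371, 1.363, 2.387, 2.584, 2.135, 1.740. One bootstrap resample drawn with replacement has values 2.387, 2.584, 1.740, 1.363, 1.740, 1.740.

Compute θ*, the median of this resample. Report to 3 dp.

θ* = 1.740

Sorted: 1.363, 1.740, 1.740, 1.740, 2.387, 2.584
Median = average of the two middle values = 1.740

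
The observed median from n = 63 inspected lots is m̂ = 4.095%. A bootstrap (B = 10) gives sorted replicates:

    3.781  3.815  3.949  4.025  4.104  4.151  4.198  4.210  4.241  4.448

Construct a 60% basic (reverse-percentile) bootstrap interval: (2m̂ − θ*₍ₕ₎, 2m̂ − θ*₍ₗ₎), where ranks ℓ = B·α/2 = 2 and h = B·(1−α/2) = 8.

(3.980, 4.375)

Percentile endpoints at ranks 2 and 8: θ*₍2₎ = 3.815, θ*₍8₎ = 4.210.
Basic interval reflects these around m̂:
  lower = 2 × 4.095 − 4.210 = 3.980
  upper = 2 × 4.095 − 3.815 = 4.375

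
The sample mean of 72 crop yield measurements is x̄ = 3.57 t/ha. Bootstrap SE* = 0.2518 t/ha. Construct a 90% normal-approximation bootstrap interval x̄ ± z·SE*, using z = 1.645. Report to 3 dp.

(3.156, 3.984)

Margin = 1.645 × 0.2518 = 0.4142
Interval: 3.57 ± 0.4142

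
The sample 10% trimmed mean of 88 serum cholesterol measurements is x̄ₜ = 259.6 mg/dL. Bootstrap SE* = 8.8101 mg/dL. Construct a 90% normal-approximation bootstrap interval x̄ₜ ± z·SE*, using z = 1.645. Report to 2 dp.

(245.11, 274.09)

Margin = 1.645 × 8.8101 = 14.493
Interval: 259.6 ± 14.493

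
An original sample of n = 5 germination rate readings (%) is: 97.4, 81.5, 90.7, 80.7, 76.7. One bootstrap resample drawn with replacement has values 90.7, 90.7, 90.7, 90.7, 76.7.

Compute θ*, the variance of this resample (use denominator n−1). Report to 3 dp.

Mean = 87.9000; sum of squared deviations = 156.8000
s² = 156.8000 / 4 = 39.2000

θ* = 39.200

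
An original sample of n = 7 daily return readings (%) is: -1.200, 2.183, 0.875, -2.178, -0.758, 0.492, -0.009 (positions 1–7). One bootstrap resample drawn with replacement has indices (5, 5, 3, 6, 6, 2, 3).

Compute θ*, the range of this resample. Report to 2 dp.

Resample values: -0.758, -0.758, 0.875, 0.492, 0.492, 2.183, 0.875.
Range = 2.183 − -0.758 = 2.94

θ* = 2.94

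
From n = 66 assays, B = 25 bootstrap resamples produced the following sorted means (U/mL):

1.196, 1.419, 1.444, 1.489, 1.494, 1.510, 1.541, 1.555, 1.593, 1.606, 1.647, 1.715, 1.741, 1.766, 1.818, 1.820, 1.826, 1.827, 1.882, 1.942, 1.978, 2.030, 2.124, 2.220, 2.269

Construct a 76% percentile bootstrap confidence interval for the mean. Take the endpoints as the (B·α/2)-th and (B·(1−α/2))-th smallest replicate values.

α = 0.24; lower rank = 25 × 0.120 = 3; upper rank = 25 × 0.880 = 22.
The 3rd smallest replicate is 1.444; the 22nd is 2.030.

(1.444, 2.030)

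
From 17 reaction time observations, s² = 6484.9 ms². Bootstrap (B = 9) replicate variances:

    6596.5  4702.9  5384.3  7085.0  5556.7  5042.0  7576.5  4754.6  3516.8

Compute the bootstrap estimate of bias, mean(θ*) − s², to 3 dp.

mean(θ*) = (6596.5 + 4702.9 + 5384.3 + 7085.0 + 5556.7 + 5042.0 + 7576.5 + 4754.6 + 3516.8) / 9 = 5579.4778
bias = 5579.4778 − 6484.9

bias = −905.422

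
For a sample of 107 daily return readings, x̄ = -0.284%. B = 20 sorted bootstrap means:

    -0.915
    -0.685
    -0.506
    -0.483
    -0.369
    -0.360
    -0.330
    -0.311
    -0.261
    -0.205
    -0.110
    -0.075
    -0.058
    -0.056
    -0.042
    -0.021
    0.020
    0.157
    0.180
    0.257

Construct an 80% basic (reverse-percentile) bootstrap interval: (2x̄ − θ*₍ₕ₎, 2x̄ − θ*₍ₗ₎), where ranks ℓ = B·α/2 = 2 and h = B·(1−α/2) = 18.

(-0.725, 0.117)

Percentile endpoints at ranks 2 and 18: θ*₍2₎ = -0.685, θ*₍18₎ = 0.157.
Basic interval reflects these around x̄:
  lower = 2 × -0.284 − 0.157 = -0.725
  upper = 2 × -0.284 − -0.685 = 0.117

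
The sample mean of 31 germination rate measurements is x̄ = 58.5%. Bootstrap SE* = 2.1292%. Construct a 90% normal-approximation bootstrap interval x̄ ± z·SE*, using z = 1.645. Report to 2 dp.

Margin = 1.645 × 2.1292 = 3.503
Interval: 58.5 ± 3.503

(55.00, 62.00)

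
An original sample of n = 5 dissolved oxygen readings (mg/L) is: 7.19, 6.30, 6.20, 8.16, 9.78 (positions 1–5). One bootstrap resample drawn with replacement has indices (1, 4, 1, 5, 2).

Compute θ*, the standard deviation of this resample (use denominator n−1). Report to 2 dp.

θ* = 1.32

Resample values: 7.19, 8.16, 7.19, 9.78, 6.30.
Mean = 7.7240; sum of squared deviations = 7.0153
s² = 7.0153 / 4 = 1.7538
s = √1.7538 = 1.32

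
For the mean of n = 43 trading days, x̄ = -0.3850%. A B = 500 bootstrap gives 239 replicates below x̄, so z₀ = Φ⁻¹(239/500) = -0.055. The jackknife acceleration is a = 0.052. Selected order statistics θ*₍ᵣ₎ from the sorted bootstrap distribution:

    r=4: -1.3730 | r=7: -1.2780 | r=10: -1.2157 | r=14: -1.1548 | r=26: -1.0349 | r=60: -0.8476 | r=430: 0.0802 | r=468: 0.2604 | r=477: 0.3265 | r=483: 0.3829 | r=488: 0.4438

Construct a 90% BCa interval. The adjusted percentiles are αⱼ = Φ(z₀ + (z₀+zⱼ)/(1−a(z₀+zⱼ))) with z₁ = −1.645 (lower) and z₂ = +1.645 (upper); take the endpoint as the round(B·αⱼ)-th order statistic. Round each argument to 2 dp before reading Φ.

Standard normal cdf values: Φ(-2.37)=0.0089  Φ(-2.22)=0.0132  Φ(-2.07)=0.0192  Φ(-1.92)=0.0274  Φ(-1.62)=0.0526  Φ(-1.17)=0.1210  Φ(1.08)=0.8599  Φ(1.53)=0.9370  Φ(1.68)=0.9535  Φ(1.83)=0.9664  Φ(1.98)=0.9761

Lower: z₀ + z₁ = -0.055 + (-1.645) = -1.700; 1 − a(z₀+z₁) = 1 − (0.052)(-1.700) = 1.0884; argument = -0.055 + (-1.700)/1.0884 = -1.6169 → -1.62.
α₁ = Φ(-1.62) = 0.0526; rank = round(500 × 0.0526) = 26; θ*₍26₎ = -1.0349.
Upper: z₀ + z₂ = 1.590; 1 − a(z₀+z₂) = 0.9173; argument = 1.6783 → 1.68; α₂ = 0.9535; rank = 477; θ*₍477₎ = 0.3265.

(-1.0349, 0.3265)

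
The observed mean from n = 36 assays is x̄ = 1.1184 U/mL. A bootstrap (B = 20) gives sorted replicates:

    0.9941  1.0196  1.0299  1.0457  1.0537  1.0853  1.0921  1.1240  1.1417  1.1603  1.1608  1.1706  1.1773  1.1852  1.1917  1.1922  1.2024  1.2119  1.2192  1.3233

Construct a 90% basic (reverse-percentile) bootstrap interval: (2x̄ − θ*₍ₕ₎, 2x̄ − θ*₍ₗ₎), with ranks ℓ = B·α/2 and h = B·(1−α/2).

(1.0176, 1.2427)

Percentile endpoints at ranks 1 and 19: θ*₍1₎ = 0.9941, θ*₍19₎ = 1.2192.
Basic interval reflects these around x̄:
  lower = 2 × 1.1184 − 1.2192 = 1.0176
  upper = 2 × 1.1184 − 0.9941 = 1.2427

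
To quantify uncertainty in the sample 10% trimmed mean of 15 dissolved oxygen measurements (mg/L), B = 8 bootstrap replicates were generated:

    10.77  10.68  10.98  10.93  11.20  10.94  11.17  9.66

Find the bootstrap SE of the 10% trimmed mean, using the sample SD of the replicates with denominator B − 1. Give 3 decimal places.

Bootstrap SE is the standard deviation of the 8 replicate 10% trimmed means.
Mean of replicates: (10.77 + 10.68 + 10.98 + 10.93 + 11.20 + 10.94 + 11.17 + 9.66) / 8 = 86.3300 / 8 = 10.7912
Sum of squared deviations: (−0.0213)² + (−0.1113)² + (+0.1888)² + (+0.1387)² + (+0.4087)² + (+0.1487)² + (+0.3788)² + (−1.1312)² = 1.6801
Variance = 1.6801 / 7 = 0.2400
SE* = √0.2400

SE* = 0.490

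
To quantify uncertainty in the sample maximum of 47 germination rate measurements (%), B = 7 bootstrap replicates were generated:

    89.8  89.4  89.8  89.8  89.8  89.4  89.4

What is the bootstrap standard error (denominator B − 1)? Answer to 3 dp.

SE* = 0.214

Bootstrap SE is the standard deviation of the 7 replicate maximums.
Mean of replicates: (89.8 + 89.4 + 89.8 + 89.8 + 89.8 + 89.4 + 89.4) / 7 = 627.4000 / 7 = 89.6286
Sum of squared deviations: (+0.1714)² + (−0.2286)² + (+0.1714)² + (+0.1714)² + (+0.1714)² + (−0.2286)² + (−0.2286)² = 0.2743
Variance = 0.2743 / 6 = 0.0457
SE* = √0.0457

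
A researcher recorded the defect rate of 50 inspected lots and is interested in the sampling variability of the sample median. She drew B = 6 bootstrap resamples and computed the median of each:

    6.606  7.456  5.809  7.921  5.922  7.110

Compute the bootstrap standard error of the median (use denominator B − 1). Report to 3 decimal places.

Bootstrap SE is the standard deviation of the 6 replicate medians.
Mean of replicates: (6.606 + 7.456 + 5.809 + 7.921 + 5.922 + 7.110) / 6 = 40.8240 / 6 = 6.8040
Sum of squared deviations: (−0.1980)² + (+0.6520)² + (−0.9950)² + (+1.1170)² + (−0.8820)² + (+0.3060)² = 3.5736
Variance = 3.5736 / 5 = 0.7147
SE* = √0.7147

SE* = 0.845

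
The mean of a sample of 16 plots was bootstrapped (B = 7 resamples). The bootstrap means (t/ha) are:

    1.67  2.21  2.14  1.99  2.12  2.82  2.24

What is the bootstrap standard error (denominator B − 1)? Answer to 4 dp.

Bootstrap SE is the standard deviation of the 7 replicate means.
Mean of replicates: (1.67 + 2.21 + 2.14 + 1.99 + 2.12 + 2.82 + 2.24) / 7 = 15.19000 / 7 = 2.17000
Sum of squared deviations: (−0.50000)² + (+0.04000)² + (−0.03000)² + (−0.18000)² + (−0.05000)² + (+0.65000)² + (+0.07000)² = 0.71480
Variance = 0.71480 / 6 = 0.11913
SE* = √0.11913

SE* = 0.3452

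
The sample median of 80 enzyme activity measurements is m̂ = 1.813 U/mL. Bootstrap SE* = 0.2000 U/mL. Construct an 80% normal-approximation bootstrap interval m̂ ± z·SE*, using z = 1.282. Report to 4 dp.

Margin = 1.282 × 0.2000 = 0.25640
Interval: 1.813 ± 0.25640

(1.5566, 2.0694)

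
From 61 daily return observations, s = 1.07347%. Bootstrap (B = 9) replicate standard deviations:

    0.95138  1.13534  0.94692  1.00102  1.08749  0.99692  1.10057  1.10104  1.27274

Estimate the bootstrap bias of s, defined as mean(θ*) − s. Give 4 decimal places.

mean(θ*) = (0.95138 + 1.13534 + 0.94692 + 1.00102 + 1.08749 + 0.99692 + 1.10057 + 1.10104 + 1.27274) / 9 = 1.06594
bias = 1.06594 − 1.07347

bias = −0.0075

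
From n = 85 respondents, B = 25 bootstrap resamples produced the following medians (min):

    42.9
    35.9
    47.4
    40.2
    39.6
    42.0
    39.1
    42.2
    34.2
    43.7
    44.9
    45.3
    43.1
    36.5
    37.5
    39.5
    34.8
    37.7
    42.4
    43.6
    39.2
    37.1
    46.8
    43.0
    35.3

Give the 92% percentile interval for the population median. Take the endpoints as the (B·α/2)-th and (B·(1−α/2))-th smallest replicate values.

Sorted replicates: 34.2, 34.8, 35.3, 35.9, 36.5, 37.1, 37.5, 37.7, 39.1, 39.2, 39.5, 39.6, 40.2, 42.0, 42.2, 42.4, 42.9, 43.0, 43.1, 43.6, 43.7, 44.9, 45.3, 46.8, 47.4
α = 0.08; lower rank = 25 × 0.040 = 1; upper rank = 25 × 0.960 = 24.
The 1st smallest replicate is 34.2; the 24th is 46.8.

(34.2, 46.8)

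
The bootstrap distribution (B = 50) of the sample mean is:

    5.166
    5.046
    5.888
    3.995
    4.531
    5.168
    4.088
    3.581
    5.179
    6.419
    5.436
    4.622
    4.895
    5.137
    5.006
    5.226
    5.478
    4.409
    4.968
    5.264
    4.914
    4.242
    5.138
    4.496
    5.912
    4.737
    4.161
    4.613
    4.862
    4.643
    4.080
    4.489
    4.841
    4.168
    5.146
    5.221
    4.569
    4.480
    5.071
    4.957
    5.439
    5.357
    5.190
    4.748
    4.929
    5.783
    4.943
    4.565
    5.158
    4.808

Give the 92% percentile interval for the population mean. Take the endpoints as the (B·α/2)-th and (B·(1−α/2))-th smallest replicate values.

Sorted replicates: 3.581, 3.995, 4.080, 4.088, 4.161, 4.168, 4.242, 4.409, 4.480, 4.489, 4.496, 4.531, 4.565, 4.569, 4.613, 4.622, 4.643, 4.737, 4.748, 4.808, 4.841, 4.862, 4.895, 4.914, 4.929, 4.943, 4.957, 4.968, 5.006, 5.046, 5.071, 5.137, 5.138, 5.146, 5.158, 5.166, 5.168, 5.179, 5.190, 5.221, 5.226, 5.264, 5.357, 5.436, 5.439, 5.478, 5.783, 5.888, 5.912, 6.419
α = 0.08; lower rank = 50 × 0.040 = 2; upper rank = 50 × 0.960 = 48.
The 2nd smallest replicate is 3.995; the 48th is 5.888.

(3.995, 5.888)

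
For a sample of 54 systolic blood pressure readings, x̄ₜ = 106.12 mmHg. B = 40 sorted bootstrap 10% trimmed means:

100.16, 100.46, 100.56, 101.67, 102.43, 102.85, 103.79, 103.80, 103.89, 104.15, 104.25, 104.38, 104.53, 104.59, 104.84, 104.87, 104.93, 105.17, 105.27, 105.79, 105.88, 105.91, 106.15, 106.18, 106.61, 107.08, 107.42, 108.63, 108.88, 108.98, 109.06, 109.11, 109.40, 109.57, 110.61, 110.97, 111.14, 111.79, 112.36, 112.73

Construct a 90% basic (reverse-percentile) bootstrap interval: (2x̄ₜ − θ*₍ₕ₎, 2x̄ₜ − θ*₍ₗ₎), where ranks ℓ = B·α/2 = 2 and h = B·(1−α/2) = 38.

Percentile endpoints at ranks 2 and 38: θ*₍2₎ = 100.46, θ*₍38₎ = 111.79.
Basic interval reflects these around x̄ₜ:
  lower = 2 × 106.12 − 111.79 = 100.45
  upper = 2 × 106.12 − 100.46 = 111.78

(100.45, 111.78)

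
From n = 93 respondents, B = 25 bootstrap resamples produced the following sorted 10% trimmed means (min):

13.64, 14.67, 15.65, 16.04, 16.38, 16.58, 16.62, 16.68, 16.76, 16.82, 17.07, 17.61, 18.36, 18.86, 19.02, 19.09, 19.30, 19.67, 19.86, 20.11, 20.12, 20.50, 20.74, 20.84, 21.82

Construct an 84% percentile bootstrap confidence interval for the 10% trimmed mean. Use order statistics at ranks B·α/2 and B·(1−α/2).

α = 0.16; lower rank = 25 × 0.080 = 2; upper rank = 25 × 0.920 = 23.
The 2nd smallest replicate is 14.67; the 23rd is 20.74.

(14.67, 20.74)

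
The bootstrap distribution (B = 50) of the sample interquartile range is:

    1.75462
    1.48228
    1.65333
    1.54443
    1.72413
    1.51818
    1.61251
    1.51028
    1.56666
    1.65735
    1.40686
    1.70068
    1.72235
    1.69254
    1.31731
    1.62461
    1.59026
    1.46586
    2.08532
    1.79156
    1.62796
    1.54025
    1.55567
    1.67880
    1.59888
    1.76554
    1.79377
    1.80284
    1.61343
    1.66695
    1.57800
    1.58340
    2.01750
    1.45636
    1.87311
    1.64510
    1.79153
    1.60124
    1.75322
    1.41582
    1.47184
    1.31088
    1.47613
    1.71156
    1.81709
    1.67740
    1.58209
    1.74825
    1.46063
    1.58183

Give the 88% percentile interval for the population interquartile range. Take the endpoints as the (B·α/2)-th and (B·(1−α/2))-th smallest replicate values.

(1.40686, 1.81709)

Sorted replicates: 1.31088, 1.31731, 1.40686, 1.41582, 1.45636, 1.46063, 1.46586, 1.47184, 1.47613, 1.48228, 1.51028, 1.51818, 1.54025, 1.54443, 1.55567, 1.56666, 1.57800, 1.58183, 1.58209, 1.58340, 1.59026, 1.59888, 1.60124, 1.61251, 1.61343, 1.62461, 1.62796, 1.64510, 1.65333, 1.65735, 1.66695, 1.67740, 1.67880, 1.69254, 1.70068, 1.71156, 1.72235, 1.72413, 1.74825, 1.75322, 1.75462, 1.76554, 1.79153, 1.79156, 1.79377, 1.80284, 1.81709, 1.87311, 2.01750, 2.08532
α = 0.12; lower rank = 50 × 0.060 = 3; upper rank = 50 × 0.940 = 47.
The 3rd smallest replicate is 1.40686; the 47th is 1.81709.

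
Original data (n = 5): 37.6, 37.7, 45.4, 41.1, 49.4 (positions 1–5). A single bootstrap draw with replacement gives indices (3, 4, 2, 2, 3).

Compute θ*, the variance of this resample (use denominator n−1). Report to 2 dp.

θ* = 14.86

Resample values: 45.4, 41.1, 37.7, 37.7, 45.4.
Mean = 41.4600; sum of squared deviations = 59.4520
s² = 59.4520 / 4 = 14.8630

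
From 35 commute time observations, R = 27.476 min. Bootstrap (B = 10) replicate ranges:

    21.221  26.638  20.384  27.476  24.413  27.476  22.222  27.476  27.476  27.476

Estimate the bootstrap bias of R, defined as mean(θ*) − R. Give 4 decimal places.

mean(θ*) = (21.221 + 26.638 + 20.384 + 27.476 + 24.413 + 27.476 + 22.222 + 27.476 + 27.476 + 27.476) / 10 = 25.22580
bias = 25.22580 − 27.476

bias = −2.2502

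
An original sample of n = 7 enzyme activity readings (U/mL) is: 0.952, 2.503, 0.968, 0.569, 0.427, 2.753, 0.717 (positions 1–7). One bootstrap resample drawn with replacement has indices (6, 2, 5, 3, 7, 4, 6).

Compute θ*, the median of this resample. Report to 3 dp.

θ* = 0.968

Resample values: 2.753, 2.503, 0.427, 0.968, 0.717, 0.569, 2.753.
Sorted: 0.427, 0.569, 0.717, 0.968, 2.503, 2.753, 2.753
Median = middle value = 0.968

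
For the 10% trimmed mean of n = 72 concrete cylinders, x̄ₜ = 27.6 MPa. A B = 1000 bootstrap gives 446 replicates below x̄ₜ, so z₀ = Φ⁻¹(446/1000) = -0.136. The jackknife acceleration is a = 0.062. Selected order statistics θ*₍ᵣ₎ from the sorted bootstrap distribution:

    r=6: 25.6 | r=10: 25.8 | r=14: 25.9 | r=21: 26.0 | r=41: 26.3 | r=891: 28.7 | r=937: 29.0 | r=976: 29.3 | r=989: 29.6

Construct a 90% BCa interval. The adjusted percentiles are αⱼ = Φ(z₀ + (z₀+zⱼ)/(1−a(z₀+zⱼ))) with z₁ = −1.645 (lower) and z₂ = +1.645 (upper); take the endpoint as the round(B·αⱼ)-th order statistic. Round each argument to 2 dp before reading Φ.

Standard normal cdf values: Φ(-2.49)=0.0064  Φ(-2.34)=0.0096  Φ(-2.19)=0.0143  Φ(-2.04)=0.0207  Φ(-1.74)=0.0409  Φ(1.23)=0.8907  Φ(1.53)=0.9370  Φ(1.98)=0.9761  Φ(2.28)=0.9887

Lower: z₀ + z₁ = -0.136 + (-1.645) = -1.781; 1 − a(z₀+z₁) = 1 − (0.062)(-1.781) = 1.1104; argument = -0.136 + (-1.781)/1.1104 = -1.7399 → -1.74.
α₁ = Φ(-1.74) = 0.0409; rank = round(1000 × 0.0409) = 41; θ*₍41₎ = 26.3.
Upper: z₀ + z₂ = 1.509; 1 − a(z₀+z₂) = 0.9064; argument = 1.5288 → 1.53; α₂ = 0.9370; rank = 937; θ*₍937₎ = 29.0.

(26.3, 29.0)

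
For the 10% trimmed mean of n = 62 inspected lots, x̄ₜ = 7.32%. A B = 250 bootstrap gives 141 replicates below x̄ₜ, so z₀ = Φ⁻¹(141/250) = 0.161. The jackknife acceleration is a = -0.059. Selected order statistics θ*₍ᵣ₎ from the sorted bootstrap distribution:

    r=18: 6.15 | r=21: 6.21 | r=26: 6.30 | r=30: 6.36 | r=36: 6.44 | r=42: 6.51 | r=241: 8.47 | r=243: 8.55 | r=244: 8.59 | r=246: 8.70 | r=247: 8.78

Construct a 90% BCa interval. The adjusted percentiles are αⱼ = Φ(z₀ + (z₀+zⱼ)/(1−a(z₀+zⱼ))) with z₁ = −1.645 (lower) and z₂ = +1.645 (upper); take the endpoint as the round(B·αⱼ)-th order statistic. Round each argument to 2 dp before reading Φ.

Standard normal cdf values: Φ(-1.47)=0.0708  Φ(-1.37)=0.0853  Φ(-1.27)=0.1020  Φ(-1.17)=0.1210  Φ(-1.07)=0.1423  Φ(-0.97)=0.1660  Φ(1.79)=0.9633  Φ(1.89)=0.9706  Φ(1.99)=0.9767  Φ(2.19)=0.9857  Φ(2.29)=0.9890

(6.15, 8.47)

Lower: z₀ + z₁ = 0.161 + (-1.645) = -1.484; 1 − a(z₀+z₁) = 1 − (-0.059)(-1.484) = 0.9124; argument = 0.161 + (-1.484)/0.9124 = -1.4654 → -1.47.
α₁ = Φ(-1.47) = 0.0708; rank = round(250 × 0.0708) = 18; θ*₍18₎ = 6.15.
Upper: z₀ + z₂ = 1.806; 1 − a(z₀+z₂) = 1.1066; argument = 1.7931 → 1.79; α₂ = 0.9633; rank = 241; θ*₍241₎ = 8.47.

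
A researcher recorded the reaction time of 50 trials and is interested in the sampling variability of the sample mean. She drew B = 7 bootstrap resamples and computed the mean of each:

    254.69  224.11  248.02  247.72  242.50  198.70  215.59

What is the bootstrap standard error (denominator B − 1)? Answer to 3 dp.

Bootstrap SE is the standard deviation of the 7 replicate means.
Mean of replicates: (254.69 + 224.11 + 248.02 + 247.72 + 242.50 + 198.70 + 215.59) / 7 = 1631.3300 / 7 = 233.0471
Sum of squared deviations: (+21.6429)² + (−8.9371)² + (+14.9729)² + (+14.6729)² + (+9.4529)² + (−34.3471)² + (−17.4571)² = 2561.5995
Variance = 2561.5995 / 6 = 426.9333
SE* = √426.9333

SE* = 20.662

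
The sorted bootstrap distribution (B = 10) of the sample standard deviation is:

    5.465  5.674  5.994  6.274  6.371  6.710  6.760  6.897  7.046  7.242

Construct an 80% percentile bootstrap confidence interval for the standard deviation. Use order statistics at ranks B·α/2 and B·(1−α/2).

α = 0.20; lower rank = 10 × 0.100 = 1; upper rank = 10 × 0.900 = 9.
The 1st smallest replicate is 5.465; the 9th is 7.046.

(5.465, 7.046)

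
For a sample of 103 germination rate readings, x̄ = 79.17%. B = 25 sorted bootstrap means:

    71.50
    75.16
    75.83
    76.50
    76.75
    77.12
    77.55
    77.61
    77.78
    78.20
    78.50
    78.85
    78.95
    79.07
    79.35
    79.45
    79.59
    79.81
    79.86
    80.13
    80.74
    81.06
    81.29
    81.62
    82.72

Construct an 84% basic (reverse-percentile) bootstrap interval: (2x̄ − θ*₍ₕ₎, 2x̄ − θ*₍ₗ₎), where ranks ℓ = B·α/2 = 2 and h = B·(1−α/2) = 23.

(77.05, 83.18)

Percentile endpoints at ranks 2 and 23: θ*₍2₎ = 75.16, θ*₍23₎ = 81.29.
Basic interval reflects these around x̄:
  lower = 2 × 79.17 − 81.29 = 77.05
  upper = 2 × 79.17 − 75.16 = 83.18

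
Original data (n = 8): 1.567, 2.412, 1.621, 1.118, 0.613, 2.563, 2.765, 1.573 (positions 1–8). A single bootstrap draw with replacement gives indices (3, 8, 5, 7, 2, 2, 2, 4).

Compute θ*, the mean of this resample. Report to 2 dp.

θ* = 1.87

Resample values: 1.621, 1.573, 0.613, 2.765, 2.412, 2.412, 2.412, 1.118.
Mean = (1.621 + 1.573 + 0.613 + 2.765 + 2.412 + 2.412 + 2.412 + 1.118) / 8 = 14.9260 / 8 = 1.87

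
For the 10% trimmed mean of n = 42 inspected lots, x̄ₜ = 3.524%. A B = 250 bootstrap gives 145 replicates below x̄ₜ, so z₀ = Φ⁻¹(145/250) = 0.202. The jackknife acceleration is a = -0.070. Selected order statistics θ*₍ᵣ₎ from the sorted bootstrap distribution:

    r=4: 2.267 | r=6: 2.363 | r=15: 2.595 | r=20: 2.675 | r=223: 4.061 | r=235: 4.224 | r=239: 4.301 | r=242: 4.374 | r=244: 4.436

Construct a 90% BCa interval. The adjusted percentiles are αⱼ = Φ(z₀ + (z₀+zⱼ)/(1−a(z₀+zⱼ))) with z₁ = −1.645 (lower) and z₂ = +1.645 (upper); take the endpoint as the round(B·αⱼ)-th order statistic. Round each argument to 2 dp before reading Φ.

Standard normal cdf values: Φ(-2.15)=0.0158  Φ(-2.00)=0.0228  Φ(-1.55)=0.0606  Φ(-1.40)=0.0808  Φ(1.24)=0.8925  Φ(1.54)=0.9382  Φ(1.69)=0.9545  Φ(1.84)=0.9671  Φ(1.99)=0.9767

Lower: z₀ + z₁ = 0.202 + (-1.645) = -1.443; 1 − a(z₀+z₁) = 1 − (-0.070)(-1.443) = 0.8990; argument = 0.202 + (-1.443)/0.8990 = -1.4031 → -1.40.
α₁ = Φ(-1.40) = 0.0808; rank = round(250 × 0.0808) = 20; θ*₍20₎ = 2.675.
Upper: z₀ + z₂ = 1.847; 1 − a(z₀+z₂) = 1.1293; argument = 1.8375 → 1.84; α₂ = 0.9671; rank = 242; θ*₍242₎ = 4.374.

(2.675, 4.374)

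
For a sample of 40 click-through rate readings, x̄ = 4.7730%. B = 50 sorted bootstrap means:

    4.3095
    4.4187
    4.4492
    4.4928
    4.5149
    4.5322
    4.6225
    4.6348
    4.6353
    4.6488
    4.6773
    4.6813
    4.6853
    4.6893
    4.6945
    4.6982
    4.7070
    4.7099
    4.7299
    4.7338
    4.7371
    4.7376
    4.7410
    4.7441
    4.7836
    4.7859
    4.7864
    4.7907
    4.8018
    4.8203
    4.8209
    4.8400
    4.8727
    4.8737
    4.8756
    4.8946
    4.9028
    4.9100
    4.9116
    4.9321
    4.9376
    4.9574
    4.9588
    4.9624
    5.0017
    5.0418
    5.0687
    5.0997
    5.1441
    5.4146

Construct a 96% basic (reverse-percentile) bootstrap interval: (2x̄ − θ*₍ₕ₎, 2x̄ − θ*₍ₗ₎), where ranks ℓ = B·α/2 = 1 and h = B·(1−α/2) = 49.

Percentile endpoints at ranks 1 and 49: θ*₍1₎ = 4.3095, θ*₍49₎ = 5.1441.
Basic interval reflects these around x̄:
  lower = 2 × 4.7730 − 5.1441 = 4.4019
  upper = 2 × 4.7730 − 4.3095 = 5.2365

(4.4019, 5.2365)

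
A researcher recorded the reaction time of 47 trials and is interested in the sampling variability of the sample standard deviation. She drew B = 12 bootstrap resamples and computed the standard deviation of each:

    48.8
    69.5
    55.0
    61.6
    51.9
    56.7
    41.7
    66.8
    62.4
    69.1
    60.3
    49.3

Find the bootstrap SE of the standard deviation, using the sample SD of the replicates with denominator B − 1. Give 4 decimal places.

SE* = 8.7580

Bootstrap SE is the standard deviation of the 12 replicate standard deviations.
Mean of replicates: (48.8 + 69.5 + 55.0 + 61.6 + 51.9 + 56.7 + 41.7 + 66.8 + 62.4 + 69.1 + 60.3 + 49.3) / 12 = 693.10000 / 12 = 57.75833
Sum of squared deviations: (−8.95833)² + (+11.74167)² + (−2.75833)² + (+3.84167)² + (−5.85833)² + (−1.05833)² + (−16.05833)² + (+9.04167)² + (+4.64167)² + (+11.34167)² + (+2.54167)² + (−8.45833)² = 843.72917
Variance = 843.72917 / 11 = 76.70265
SE* = √76.70265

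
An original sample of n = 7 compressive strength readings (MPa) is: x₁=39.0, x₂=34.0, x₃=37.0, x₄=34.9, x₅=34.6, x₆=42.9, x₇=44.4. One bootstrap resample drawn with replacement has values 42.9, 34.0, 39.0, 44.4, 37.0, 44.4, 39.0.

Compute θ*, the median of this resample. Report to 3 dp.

θ* = 39.000

Sorted: 34.0, 37.0, 39.0, 39.0, 42.9, 44.4, 44.4
Median = middle value = 39.000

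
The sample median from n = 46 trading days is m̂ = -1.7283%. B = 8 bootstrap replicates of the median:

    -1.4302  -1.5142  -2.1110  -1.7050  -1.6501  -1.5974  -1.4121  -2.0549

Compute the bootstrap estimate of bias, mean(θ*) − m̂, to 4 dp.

bias = +0.0439

mean(θ*) = ((-1.4302) + (-1.5142) + (-2.1110) + (-1.7050) + (-1.6501) + (-1.5974) + (-1.4121) + (-2.0549)) / 8 = -1.68436
bias = -1.68436 − -1.7283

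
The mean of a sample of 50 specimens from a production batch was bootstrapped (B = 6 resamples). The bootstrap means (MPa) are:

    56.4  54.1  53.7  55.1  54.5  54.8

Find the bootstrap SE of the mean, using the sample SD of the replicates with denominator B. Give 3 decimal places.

SE* = 0.860

Bootstrap SE is the standard deviation of the 6 replicate means.
Mean of replicates: (56.4 + 54.1 + 53.7 + 55.1 + 54.5 + 54.8) / 6 = 328.6000 / 6 = 54.7667
Sum of squared deviations: (+1.6333)² + (−0.6667)² + (−1.0667)² + (+0.3333)² + (−0.2667)² + (+0.0333)² = 4.4333
Variance = 4.4333 / 6 = 0.7389
SE* = √0.7389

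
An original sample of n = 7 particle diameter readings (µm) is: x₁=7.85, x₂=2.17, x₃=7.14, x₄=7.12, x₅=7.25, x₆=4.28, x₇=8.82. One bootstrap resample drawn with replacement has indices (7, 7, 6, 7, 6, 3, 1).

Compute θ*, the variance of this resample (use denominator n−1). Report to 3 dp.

Resample values: 8.82, 8.82, 4.28, 8.82, 4.28, 7.14, 7.85.
Mean = 7.1443; sum of squared deviations = 25.3304
s² = 25.3304 / 6 = 4.2217

θ* = 4.222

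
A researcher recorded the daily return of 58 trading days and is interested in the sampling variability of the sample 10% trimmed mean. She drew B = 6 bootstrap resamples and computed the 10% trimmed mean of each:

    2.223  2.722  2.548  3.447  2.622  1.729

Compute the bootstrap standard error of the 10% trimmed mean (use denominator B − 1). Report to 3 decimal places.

SE* = 0.569

Bootstrap SE is the standard deviation of the 6 replicate 10% trimmed means.
Mean of replicates: (2.223 + 2.722 + 2.548 + 3.447 + 2.622 + 1.729) / 6 = 15.2910 / 6 = 2.5485
Sum of squared deviations: (−0.3255)² + (+0.1735)² + (−0.0005)² + (+0.8985)² + (+0.0735)² + (−0.8195)² = 1.6203
Variance = 1.6203 / 5 = 0.3241
SE* = √0.3241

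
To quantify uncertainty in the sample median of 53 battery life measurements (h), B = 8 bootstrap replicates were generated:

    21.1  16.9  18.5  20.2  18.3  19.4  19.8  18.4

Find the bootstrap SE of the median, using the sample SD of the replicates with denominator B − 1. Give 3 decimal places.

Bootstrap SE is the standard deviation of the 8 replicate medians.
Mean of replicates: (21.1 + 16.9 + 18.5 + 20.2 + 18.3 + 19.4 + 19.8 + 18.4) / 8 = 152.6000 / 8 = 19.0750
Sum of squared deviations: (+2.0250)² + (−2.1750)² + (−0.5750)² + (+1.1250)² + (−0.7750)² + (+0.3250)² + (+0.7250)² + (−0.6750)² = 12.1150
Variance = 12.1150 / 7 = 1.7307
SE* = √1.7307

SE* = 1.316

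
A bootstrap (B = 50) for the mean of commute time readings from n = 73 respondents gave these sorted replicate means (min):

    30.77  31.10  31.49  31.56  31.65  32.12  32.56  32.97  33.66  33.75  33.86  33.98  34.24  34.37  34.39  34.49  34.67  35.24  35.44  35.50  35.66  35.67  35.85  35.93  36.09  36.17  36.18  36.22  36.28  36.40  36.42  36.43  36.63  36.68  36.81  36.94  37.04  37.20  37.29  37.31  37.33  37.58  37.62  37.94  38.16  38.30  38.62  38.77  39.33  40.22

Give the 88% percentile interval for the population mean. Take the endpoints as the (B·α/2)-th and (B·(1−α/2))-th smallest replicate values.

(31.49, 38.62)

α = 0.12; lower rank = 50 × 0.060 = 3; upper rank = 50 × 0.940 = 47.
The 3rd smallest replicate is 31.49; the 47th is 38.62.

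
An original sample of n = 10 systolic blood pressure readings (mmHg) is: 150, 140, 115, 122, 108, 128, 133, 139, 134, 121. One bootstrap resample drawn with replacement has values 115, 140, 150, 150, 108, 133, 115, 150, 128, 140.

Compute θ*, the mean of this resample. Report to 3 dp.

θ* = 132.900

Mean = (115 + 140 + 150 + 150 + 108 + 133 + 115 + 150 + 128 + 140) / 10 = 1329.0 / 10 = 132.900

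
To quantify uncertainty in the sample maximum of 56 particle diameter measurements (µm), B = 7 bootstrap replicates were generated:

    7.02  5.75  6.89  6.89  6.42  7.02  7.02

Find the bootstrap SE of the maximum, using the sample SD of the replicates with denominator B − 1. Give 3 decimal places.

SE* = 0.476

Bootstrap SE is the standard deviation of the 7 replicate maximums.
Mean of replicates: (7.02 + 5.75 + 6.89 + 6.89 + 6.42 + 7.02 + 7.02) / 7 = 47.0100 / 7 = 6.7157
Sum of squared deviations: (+0.3043)² + (−0.9657)² + (+0.1743)² + (+0.1743)² + (−0.2957)² + (+0.3043)² + (+0.3043)² = 1.3586
Variance = 1.3586 / 6 = 0.2264
SE* = √0.2264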